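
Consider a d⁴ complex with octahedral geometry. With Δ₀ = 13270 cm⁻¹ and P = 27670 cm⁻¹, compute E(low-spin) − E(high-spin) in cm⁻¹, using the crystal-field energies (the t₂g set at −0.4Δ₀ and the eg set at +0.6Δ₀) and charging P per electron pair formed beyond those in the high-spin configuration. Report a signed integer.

High-spin: t₂g³ eg¹, CFSE = -0.6Δ₀ = -7962 cm⁻¹.
Low-spin t₂g⁴ eg⁰ gives -1.6Δ₀ = -21232 cm⁻¹, but forming 1 extra pair costs 1P = 27670 cm⁻¹, so E(LS) = -21232 + 27670 = 6438 cm⁻¹.
Thus E(LS) − E(HS) = 14400 cm⁻¹.

14400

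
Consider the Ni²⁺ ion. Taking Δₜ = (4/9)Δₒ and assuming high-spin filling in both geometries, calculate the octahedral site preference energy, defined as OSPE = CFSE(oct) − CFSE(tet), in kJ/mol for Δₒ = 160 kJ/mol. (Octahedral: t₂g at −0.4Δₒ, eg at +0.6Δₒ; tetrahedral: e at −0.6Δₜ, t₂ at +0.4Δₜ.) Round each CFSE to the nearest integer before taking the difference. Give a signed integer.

-135

Ni is in group 10, so Ni²⁺ is d⁸ (10 − 2 = 8).
Octahedral (high-spin): t2g^6 e_g^2, CFSE = 6(−0.4) + 2(+0.6) = -1.2Δₒ = -1.2 × 160 = -192 kJ/mol.
Tetrahedral: e^4 t2^4, CFSE = 4(−0.6) + 4(+0.4) = -0.8Δₜ = -0.8 × (4/9) × 160 = -57 kJ/mol.
OSPE = -192 − (-57) = -135 kJ/mol.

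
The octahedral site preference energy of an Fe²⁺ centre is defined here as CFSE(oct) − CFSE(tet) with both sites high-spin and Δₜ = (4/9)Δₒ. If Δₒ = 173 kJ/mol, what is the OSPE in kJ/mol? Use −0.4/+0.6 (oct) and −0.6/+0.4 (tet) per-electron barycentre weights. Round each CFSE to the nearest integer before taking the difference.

Fe is in group 8, so Fe²⁺ is d⁶ (8 − 2 = 6).
In an octahedral site d⁶ (HS) is t2g^4 e_g^2, giving CFSE(oct) = -0.4Δₒ = -69 kJ/mol.
In a tetrahedral site the filling is e^3 t2^3: CFSE(tet) = -0.6Δₜ = -0.6 × (4/9)(173) = -46 kJ/mol.
Subtracting, OSPE = -69 − (-46) = -23 kJ/mol.

-23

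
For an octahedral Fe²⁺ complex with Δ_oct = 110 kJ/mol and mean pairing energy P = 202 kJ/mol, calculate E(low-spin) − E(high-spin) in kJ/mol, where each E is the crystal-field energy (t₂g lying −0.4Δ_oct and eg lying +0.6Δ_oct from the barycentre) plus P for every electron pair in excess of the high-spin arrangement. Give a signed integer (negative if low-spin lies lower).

Fe sits in group 8; removing 2 electrons leaves Fe²⁺ with 8 − 2 = 6 d electrons.
High-spin d⁶ fills as t₂g⁴ eg² with CFSE 4(−0.4) + 2(+0.6) = -0.4Δ_oct = -44 kJ/mol.
Low-spin t₂g⁶ eg⁰ gives -2.4Δ_oct = -264 kJ/mol, but forming 2 extra pairs costs 2P = 404 kJ/mol, so E(LS) = -264 + 404 = 140 kJ/mol.
E(LS) − E(HS) = 140 − (-44) = 184 kJ/mol.

184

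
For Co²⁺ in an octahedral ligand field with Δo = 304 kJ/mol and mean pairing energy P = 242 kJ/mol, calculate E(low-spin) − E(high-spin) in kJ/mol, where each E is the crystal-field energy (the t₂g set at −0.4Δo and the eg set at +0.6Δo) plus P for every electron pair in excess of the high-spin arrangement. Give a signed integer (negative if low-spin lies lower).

Co sits in group 9; removing 2 electrons leaves Co²⁺ with 9 − 2 = 7 d electrons.
In the high-spin limit (t₂g⁵ eg²) the orbital term is -0.8Δo = -243 kJ/mol, with no excess pairing.
Low-spin t₂g⁶ eg¹ gives -1.8Δo = -547 kJ/mol, but forming 1 extra pair costs 1P = 242 kJ/mol, so E(LS) = -547 + 242 = -305 kJ/mol.
Thus E(LS) − E(HS) = -62 kJ/mol.

-62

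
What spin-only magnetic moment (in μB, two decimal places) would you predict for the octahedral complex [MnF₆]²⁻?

Each F⁻ contributes -1; 6 × (-1) = -6. With overall charge -2, Mn is in the +4 oxidation state.
Mn sits in group 7; removing 4 electrons leaves Mn⁴⁺ with 7 − 4 = 3 d electrons.
For octahedral d³ the high- and low-spin configurations coincide.
Configuration: t₂g³ eg⁰ → 3 unpaired electrons.
μ(spin-only) = √[3(3+2)] = √15 ≈ 3.87 μB.

3.87 μB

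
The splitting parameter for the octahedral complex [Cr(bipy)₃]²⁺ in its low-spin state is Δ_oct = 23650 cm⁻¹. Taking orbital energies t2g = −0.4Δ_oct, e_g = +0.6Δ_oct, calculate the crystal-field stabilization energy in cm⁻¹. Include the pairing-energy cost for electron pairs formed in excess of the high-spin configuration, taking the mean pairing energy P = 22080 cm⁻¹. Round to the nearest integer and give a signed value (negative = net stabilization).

-15760

bipy is neutral, so the +2 overall charge sits on Cr: oxidation state +2.
Cr²⁺: group 6, so d-count = 6 − 2 = 4.
Configuration: t2g^4 e_g^0.
CFSE(orbital) = 4×(-0.4Δ_oct) + 0×(0.6Δ_oct) = -1.6Δ_oct; with Δ_oct = 23650 cm⁻¹ that is -37840 cm⁻¹.
Pairing penalty: 1 pair vs 0 in the high-spin reference → 1 extra × P = 22080 cm⁻¹.
Net CFSE = -37840 + 22080 = -15760 cm⁻¹.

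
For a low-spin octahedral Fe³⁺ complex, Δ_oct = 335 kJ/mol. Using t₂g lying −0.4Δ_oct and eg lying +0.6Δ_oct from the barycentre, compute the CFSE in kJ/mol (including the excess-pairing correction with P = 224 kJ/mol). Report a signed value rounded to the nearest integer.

Fe sits in group 8; removing 3 electrons leaves Fe³⁺ with 8 − 3 = 5 d electrons.
Electron filling gives t₂g⁵ eg⁰.
CFSE(orbital) = 5×(-0.4Δ_oct) + 0×(0.6Δ_oct) = -2.0Δ_oct; with Δ_oct = 335 kJ/mol that is -670 kJ/mol.
High-spin d⁵ would be t₂g³ eg² with 0 pairs; low-spin has 2, so 2 excess pairs cost +2P = +448 kJ/mol.
Net CFSE = -670 + 448 = -222 kJ/mol.

-222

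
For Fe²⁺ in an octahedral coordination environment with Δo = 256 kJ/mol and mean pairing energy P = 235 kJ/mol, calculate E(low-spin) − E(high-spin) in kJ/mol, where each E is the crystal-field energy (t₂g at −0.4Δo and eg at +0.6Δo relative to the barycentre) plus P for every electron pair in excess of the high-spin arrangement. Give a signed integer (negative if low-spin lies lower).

Fe²⁺: group 8, so d-count = 8 − 2 = 6.
High-spin d⁶ fills as t₂g⁴ eg² with CFSE 4(−0.4) + 2(+0.6) = -0.4Δo = -102 kJ/mol.
For low-spin the configuration is t₂g⁶ eg⁰: orbital energy -2.4 × 256 = -614 kJ/mol, and 2 additional pairs relative to high-spin add 470 kJ/mol, giving -144 kJ/mol.
Thus E(LS) − E(HS) = -42 kJ/mol.

-42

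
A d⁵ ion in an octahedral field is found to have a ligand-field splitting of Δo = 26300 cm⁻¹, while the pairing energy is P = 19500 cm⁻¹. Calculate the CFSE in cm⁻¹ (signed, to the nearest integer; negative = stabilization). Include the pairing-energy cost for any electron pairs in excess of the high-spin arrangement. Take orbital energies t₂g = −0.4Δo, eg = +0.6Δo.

With Δo > P the complex is low-spin.
That gives t₂g⁵ eg⁰.
Orbital CFSE = -2.0Δo = -2.0 × 26300 = -52600 cm⁻¹.
Excess pairs vs high-spin: 2 − 0 = 2; pairing cost = +39000 cm⁻¹.
Net CFSE = -52600 + 39000 = -13600 cm⁻¹.

-13600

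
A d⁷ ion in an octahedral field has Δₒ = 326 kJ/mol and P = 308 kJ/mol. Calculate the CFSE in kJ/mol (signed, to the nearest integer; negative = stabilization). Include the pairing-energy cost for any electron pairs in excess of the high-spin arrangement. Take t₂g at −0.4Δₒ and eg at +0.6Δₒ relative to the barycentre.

With Δₒ > P the complex is low-spin.
Filling d⁷ accordingly: t₂g⁶ eg¹.
Orbital CFSE = -1.8Δₒ = -1.8 × 326 = -587 kJ/mol.
Excess pairs vs high-spin: 3 − 2 = 1; pairing cost = +308 kJ/mol.
Net CFSE = -587 + 308 = -279 kJ/mol.

-279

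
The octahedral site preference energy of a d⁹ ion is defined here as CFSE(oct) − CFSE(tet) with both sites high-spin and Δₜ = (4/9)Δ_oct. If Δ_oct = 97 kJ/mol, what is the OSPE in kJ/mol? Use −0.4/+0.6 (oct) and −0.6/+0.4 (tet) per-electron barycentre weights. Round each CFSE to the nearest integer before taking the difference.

Octahedral (high-spin): t2g^6 e_g^3, CFSE = 6(−0.4) + 3(+0.6) = -0.6Δ_oct = -0.6 × 97 = -58 kJ/mol.
In a tetrahedral site the filling is e^4 t2^5: CFSE(tet) = -0.4Δₜ = -0.4 × (4/9)(97) = -17 kJ/mol.
OSPE = -58 − (-17) = -41 kJ/mol.

-41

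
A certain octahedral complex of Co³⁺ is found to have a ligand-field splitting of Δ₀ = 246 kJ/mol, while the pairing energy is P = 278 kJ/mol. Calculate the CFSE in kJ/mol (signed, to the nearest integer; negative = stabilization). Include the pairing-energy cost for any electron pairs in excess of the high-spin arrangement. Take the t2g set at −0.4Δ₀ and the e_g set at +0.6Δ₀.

Co is in group 9, so Co³⁺ is d⁶ (9 − 3 = 6).
Since Δ₀ = 246 kJ/mol < P = 278 kJ/mol, the complex adopts the high-spin configuration.
That gives t2g^4 e_g^2.
Orbital CFSE = -0.4Δ₀ = -0.4 × 246 = -98 kJ/mol.
High-spin has no excess pairs, so no pairing correction applies.

-98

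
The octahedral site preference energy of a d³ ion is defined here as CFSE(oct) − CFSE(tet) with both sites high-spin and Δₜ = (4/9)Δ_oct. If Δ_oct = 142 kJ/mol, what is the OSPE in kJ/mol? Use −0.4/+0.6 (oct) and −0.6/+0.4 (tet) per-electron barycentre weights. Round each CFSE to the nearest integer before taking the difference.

Octahedral high-spin t2g^3 e_g^0: CFSE = -1.2 × 142 = -170 kJ/mol.
Tetrahedral: e^2 t2^1, CFSE = 2(−0.6) + 1(+0.4) = -0.8Δₜ = -0.8 × (4/9) × 142 = -50 kJ/mol.
OSPE = CFSE(oct) − CFSE(tet) = -170 − (-50) = -120 kJ/mol.

-120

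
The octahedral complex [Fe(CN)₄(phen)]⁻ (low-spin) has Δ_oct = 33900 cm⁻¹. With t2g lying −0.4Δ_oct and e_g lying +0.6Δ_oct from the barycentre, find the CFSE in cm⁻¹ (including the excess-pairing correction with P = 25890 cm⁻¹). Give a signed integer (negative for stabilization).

Ligand charges: 4×(-1) from CN⁻ and 1×(+0) from phen sum to -4; with overall charge -1, Fe is +3.
Fe³⁺: group 8, so d-count = 8 − 3 = 5.
Configuration: t2g^5 e_g^0.
The orbital stabilization is -2.0Δ_oct = -2.0 × 33900 = -67800 cm⁻¹.
Pairing penalty: 2 pairs vs 0 in the high-spin reference → 2 extra × P = 51780 cm⁻¹.
Overall CFSE = -67800 + 51780 = -16020 cm⁻¹.

-16020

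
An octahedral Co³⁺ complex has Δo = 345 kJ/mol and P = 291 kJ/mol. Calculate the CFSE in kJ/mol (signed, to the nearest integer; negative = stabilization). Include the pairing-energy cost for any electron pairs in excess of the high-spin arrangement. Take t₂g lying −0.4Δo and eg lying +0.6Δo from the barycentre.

Co³⁺: group 9, so d-count = 9 − 3 = 6.
Δo > P, so pairing is preferred: the ground state is low-spin.
Filling d⁶ accordingly: t₂g⁶ eg⁰.
Orbital CFSE = -2.4Δo = -2.4 × 345 = -828 kJ/mol.
Excess pairs vs high-spin: 3 − 1 = 2; pairing cost = +582 kJ/mol.
Net CFSE = -828 + 582 = -246 kJ/mol.

-246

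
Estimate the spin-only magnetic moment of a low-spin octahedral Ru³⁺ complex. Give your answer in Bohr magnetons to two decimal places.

1.73 Bohr magnetons

Ru is in group 8, so Ru³⁺ is d⁵ (8 − 3 = 5).
Configuration: t2g^5 e_g^0 → 1 unpaired electron.
μ(spin-only) = √[1(1+2)] = √3 ≈ 1.73 Bohr magnetons.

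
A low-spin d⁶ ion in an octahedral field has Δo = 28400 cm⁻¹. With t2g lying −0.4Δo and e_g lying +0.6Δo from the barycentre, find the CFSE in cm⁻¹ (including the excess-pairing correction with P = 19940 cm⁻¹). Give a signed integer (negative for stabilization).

Electron filling gives t2g^6 e_g^0.
CFSE(orbital) = 6×(-0.4Δo) + 0×(0.6Δo) = -2.4Δo; with Δo = 28400 cm⁻¹ that is -68160 cm⁻¹.
High-spin d⁶ would be t2g^4 e_g^2 with 1 pair; low-spin has 3, so 2 excess pairs cost +2P = +39880 cm⁻¹.
Combining: -68160 + 39880 = -28280 cm⁻¹.

-28280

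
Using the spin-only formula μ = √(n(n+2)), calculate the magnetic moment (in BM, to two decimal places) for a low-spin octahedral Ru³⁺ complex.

Ru³⁺: group 8, so d-count = 8 − 3 = 5.
Configuration: t2g^5 e_g^0 → 1 unpaired electron.
μ(spin-only) = √[1(1+2)] = √3 ≈ 1.73 BM.

1.73 BM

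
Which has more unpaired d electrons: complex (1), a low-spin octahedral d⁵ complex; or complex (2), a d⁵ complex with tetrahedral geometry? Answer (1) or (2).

(2)

(1): t₂g⁵ eg⁰ → 1 unpaired.
(2): Tetrahedral fields are weak (Δₜ ≈ 4/9 Δₒ), so electrons fill high-spin; e² t₂³ → 5 unpaired.
So (2) has more unpaired electrons.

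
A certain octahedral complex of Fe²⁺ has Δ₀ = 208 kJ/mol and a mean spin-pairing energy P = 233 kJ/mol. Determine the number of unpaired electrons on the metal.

4

Fe²⁺: group 8, so d-count = 8 − 2 = 6.
Δ₀ < P, so pairing is avoided: the ground state is high-spin.
Filling d⁶ accordingly: t2g^4 e_g^2.
Unpaired electrons: 4.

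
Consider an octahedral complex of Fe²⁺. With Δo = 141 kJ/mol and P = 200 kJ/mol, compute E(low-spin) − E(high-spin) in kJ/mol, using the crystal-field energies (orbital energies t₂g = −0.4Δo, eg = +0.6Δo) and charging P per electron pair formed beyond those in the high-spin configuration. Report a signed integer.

Group 8 minus oxidation state +2 gives a d⁶ configuration for Fe²⁺.
High-spin d⁶ fills as t₂g⁴ eg² with CFSE 4(−0.4) + 2(+0.6) = -0.4Δo = -56 kJ/mol.
Low-spin t₂g⁶ eg⁰ gives -2.4Δo = -338 kJ/mol, but forming 2 extra pairs costs 2P = 400 kJ/mol, so E(LS) = -338 + 400 = 62 kJ/mol.
E(LS) − E(HS) = 62 − (-56) = 118 kJ/mol.

118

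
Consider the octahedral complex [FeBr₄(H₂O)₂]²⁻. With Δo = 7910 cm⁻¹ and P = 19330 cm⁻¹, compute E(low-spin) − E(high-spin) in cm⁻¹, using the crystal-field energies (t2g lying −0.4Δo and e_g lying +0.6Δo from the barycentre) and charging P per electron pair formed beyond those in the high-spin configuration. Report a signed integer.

22840

Ligand charges: 4×(-1) from Br⁻ and 2×(+0) from H₂O sum to -4; with overall charge -2, Fe is +2.
Fe sits in group 8; removing 2 electrons leaves Fe²⁺ with 8 − 2 = 6 d electrons.
High-spin: t2g^4 e_g^2, CFSE = -0.4Δo = -3164 cm⁻¹.
For low-spin the configuration is t2g^6 e_g^0: orbital energy -2.4 × 7910 = -18984 cm⁻¹, and 2 additional pairs relative to high-spin add 38660 cm⁻¹, giving 19676 cm⁻¹.
Thus E(LS) − E(HS) = 22840 cm⁻¹.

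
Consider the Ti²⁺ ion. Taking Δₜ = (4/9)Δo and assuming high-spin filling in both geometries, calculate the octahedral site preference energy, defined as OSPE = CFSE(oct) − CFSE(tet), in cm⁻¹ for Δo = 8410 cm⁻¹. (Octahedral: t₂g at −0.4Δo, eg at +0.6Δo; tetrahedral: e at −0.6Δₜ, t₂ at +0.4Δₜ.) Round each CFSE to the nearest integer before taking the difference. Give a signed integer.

Ti is in group 4, so Ti²⁺ is d² (4 − 2 = 2).
Octahedral high-spin t2g^2 e_g^0: CFSE = -0.8 × 8410 = -6728 cm⁻¹.
Tetrahedral: e^2 t2^0, CFSE = 2(−0.6) + 0(+0.4) = -1.2Δₜ = -1.2 × (4/9) × 8410 = -4485 cm⁻¹.
OSPE = -6728 − (-4485) = -2243 cm⁻¹.

-2243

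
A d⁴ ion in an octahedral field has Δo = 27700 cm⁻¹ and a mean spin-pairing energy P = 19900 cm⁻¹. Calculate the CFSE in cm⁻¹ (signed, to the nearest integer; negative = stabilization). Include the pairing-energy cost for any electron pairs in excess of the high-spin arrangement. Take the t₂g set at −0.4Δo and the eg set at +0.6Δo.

-24420

Since Δo = 27700 cm⁻¹ > P = 19900 cm⁻¹, the complex adopts the low-spin configuration.
That gives t₂g⁴ eg⁰.
Orbital CFSE = -1.6Δo = -1.6 × 27700 = -44320 cm⁻¹.
Excess pairs vs high-spin: 1 − 0 = 1; pairing cost = +19900 cm⁻¹.
Net CFSE = -44320 + 19900 = -24420 cm⁻¹.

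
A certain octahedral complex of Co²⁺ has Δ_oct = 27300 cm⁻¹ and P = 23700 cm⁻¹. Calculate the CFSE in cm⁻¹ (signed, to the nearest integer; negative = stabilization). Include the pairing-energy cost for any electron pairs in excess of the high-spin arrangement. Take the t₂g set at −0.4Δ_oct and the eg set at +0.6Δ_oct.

Group 9 minus oxidation state +2 gives a d⁷ configuration for Co²⁺.
Δ_oct > P, so pairing is preferred: the ground state is low-spin.
That gives t₂g⁶ eg¹.
Orbital CFSE = -1.8Δ_oct = -1.8 × 27300 = -49140 cm⁻¹.
Excess pairs vs high-spin: 3 − 2 = 1; pairing cost = +23700 cm⁻¹.
Net CFSE = -49140 + 23700 = -25440 cm⁻¹.

-25440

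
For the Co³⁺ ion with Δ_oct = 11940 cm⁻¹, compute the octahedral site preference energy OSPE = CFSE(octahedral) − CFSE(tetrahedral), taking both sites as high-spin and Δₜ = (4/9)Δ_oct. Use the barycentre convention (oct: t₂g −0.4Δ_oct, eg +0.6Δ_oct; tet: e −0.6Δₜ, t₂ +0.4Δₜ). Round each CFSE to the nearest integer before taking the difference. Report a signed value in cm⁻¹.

Co³⁺: group 9, so d-count = 9 − 3 = 6.
Octahedral high-spin t2g^4 e_g^2: CFSE = -0.4 × 11940 = -4776 cm⁻¹.
In a tetrahedral site the filling is e^3 t2^3: CFSE(tet) = -0.6Δₜ = -0.6 × (4/9)(11940) = -3184 cm⁻¹.
OSPE = -4776 − (-3184) = -1592 cm⁻¹.

-1592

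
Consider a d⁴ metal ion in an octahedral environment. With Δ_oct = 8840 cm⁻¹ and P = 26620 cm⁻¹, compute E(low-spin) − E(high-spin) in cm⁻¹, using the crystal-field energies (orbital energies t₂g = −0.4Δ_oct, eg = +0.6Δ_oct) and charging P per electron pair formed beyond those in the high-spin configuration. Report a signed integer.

17780

In the high-spin limit (t₂g³ eg¹) the orbital term is -0.6Δ_oct = -5304 cm⁻¹, with no excess pairing.
Low-spin: t₂g⁴ eg⁰, orbital CFSE = -1.6Δ_oct = -14144 cm⁻¹; plus 1 excess pair × P = +26620 cm⁻¹; total 12476 cm⁻¹.
The difference is 12476 − (-5304) = 17780 cm⁻¹, so high-spin lies lower.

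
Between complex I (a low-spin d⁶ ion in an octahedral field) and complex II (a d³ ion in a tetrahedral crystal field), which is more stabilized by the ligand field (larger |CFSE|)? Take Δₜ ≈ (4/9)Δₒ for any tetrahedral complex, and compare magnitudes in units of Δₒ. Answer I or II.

I

I: t2g^6 e_g^0, CFSE = -2.4Δₒ.
II: Tetrahedral splitting is small, so the complex is high-spin; e² t₂¹, CFSE = -0.8Δₜ ≈ -0.36Δₒ.
So I has the larger |CFSE|.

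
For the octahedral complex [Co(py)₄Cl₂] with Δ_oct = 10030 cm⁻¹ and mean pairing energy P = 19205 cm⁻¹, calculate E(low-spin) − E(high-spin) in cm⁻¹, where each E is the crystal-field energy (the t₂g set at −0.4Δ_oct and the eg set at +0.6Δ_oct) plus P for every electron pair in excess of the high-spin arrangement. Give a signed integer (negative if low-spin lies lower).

Ligand charges: 4×(+0) from py and 2×(-1) from Cl⁻ sum to -2; with overall charge +0, Co is +2.
Co sits in group 9; removing 2 electrons leaves Co²⁺ with 9 − 2 = 7 d electrons.
In the high-spin limit (t₂g⁵ eg²) the orbital term is -0.8Δ_oct = -8024 cm⁻¹, with no excess pairing.
Low-spin t₂g⁶ eg¹ gives -1.8Δ_oct = -18054 cm⁻¹, but forming 1 extra pair costs 1P = 19205 cm⁻¹, so E(LS) = -18054 + 19205 = 1151 cm⁻¹.
The difference is 1151 − (-8024) = 9175 cm⁻¹, so high-spin lies lower.

9175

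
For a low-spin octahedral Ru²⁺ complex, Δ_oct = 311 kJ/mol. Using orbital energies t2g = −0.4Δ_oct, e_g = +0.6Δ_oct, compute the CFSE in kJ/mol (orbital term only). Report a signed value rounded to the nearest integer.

Group 8 minus oxidation state +2 gives a d⁶ configuration for Ru²⁺.
Electron filling gives t2g^6 e_g^0.
The orbital stabilization is -2.4Δ_oct = -2.4 × 311 = -746 kJ/mol.

-746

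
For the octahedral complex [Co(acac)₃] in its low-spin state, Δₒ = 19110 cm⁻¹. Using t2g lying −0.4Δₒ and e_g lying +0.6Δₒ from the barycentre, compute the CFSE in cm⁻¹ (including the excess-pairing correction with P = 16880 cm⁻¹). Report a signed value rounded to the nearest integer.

-12104

Each acac⁻ contributes -1; 3 × (-1) = -3. With overall charge +0, Co is in the +3 oxidation state.
Group 9 minus oxidation state +3 gives a d⁶ configuration for Co³⁺.
The d⁶ electrons fill as t2g^6 e_g^0.
Orbital CFSE = 6(-0.4) + 0(0.6) = -2.4Δₒ = -2.4 × 19110 = -45864 cm⁻¹.
Relative to high-spin t2g^4 e_g^2 (1 paired), the low-spin configuration has 2 additional pairs, contributing +2 × 16880 = +33760 cm⁻¹.
Net CFSE = -45864 + 33760 = -12104 cm⁻¹.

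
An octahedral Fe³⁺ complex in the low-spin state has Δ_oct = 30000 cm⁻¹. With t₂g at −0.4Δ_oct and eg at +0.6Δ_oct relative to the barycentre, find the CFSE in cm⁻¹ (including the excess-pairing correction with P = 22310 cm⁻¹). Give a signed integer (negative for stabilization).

-15380

Fe is in group 8, so Fe³⁺ is d⁵ (8 − 3 = 5).
The d⁵ electrons fill as t₂g⁵ eg⁰.
CFSE(orbital) = 5×(-0.4Δ_oct) + 0×(0.6Δ_oct) = -2.0Δ_oct; with Δ_oct = 30000 cm⁻¹ that is -60000 cm⁻¹.
Pairing penalty: 2 pairs vs 0 in the high-spin reference → 2 extra × P = 44620 cm⁻¹.
Overall CFSE = -60000 + 44620 = -15380 cm⁻¹.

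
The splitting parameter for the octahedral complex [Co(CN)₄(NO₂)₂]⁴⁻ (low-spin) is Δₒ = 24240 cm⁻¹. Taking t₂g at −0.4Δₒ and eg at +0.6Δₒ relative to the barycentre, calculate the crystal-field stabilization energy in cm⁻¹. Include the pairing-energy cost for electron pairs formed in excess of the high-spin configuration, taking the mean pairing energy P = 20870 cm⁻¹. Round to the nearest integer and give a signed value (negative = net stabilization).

Ligand charges: 4×(-1) from CN⁻ and 2×(-1) from NO₂⁻ sum to -6; with overall charge -4, Co is +2.
Co²⁺: group 9, so d-count = 9 − 2 = 7.
The d⁷ electrons fill as t₂g⁶ eg¹.
Orbital CFSE = 6(-0.4) + 1(0.6) = -1.8Δₒ = -1.8 × 24240 = -43632 cm⁻¹.
High-spin d⁷ would be t₂g⁵ eg² with 2 pairs; low-spin has 3, so 1 excess pair costs +1P = +20870 cm⁻¹.
Net CFSE = -43632 + 20870 = -22762 cm⁻¹.

-22762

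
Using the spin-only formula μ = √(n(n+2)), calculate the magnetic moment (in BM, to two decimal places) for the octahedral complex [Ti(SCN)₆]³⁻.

1.73 BM

Each SCN⁻ contributes -1; 6 × (-1) = -6. With overall charge -3, Ti is in the +3 oxidation state.
Ti³⁺: group 4, so d-count = 4 − 3 = 1.
Configuration: t₂g¹ eg⁰ → 1 unpaired electron.
μ(spin-only) = √[1(1+2)] = √3 ≈ 1.73 BM.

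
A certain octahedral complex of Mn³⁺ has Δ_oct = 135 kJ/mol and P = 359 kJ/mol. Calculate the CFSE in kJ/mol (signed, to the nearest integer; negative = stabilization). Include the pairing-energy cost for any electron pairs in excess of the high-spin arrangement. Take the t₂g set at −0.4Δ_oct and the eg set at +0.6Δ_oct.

Mn³⁺: group 7, so d-count = 7 − 3 = 4.
With Δ_oct < P the complex is high-spin.
Filling d⁴ accordingly: t₂g³ eg¹.
Orbital CFSE = -0.6Δ_oct = -0.6 × 135 = -81 kJ/mol.
High-spin has no excess pairs, so no pairing correction applies.

-81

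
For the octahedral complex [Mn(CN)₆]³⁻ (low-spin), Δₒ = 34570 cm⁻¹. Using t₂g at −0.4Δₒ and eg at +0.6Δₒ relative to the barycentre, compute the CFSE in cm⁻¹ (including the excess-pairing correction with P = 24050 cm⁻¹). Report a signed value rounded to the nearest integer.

-31262

Each CN⁻ contributes -1; 6 × (-1) = -6. With overall charge -3, Mn is in the +3 oxidation state.
Mn is in group 7, so Mn³⁺ is d⁴ (7 − 3 = 4).
Electron filling gives t₂g⁴ eg⁰.
CFSE(orbital) = 4×(-0.4Δₒ) + 0×(0.6Δₒ) = -1.6Δₒ; with Δₒ = 34570 cm⁻¹ that is -55312 cm⁻¹.
High-spin d⁴ would be t₂g³ eg¹ with 0 pairs; low-spin has 1, so 1 excess pair costs +1P = +24050 cm⁻¹.
Net CFSE = -55312 + 24050 = -31262 cm⁻¹.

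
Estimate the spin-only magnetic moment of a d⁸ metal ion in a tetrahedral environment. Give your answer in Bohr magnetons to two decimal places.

With tetrahedral geometry the complex is necessarily high-spin.
Configuration: e^4 t2^4 → 2 unpaired electrons.
μ(spin-only) = √[2(2+2)] = √8 ≈ 2.83 Bohr magnetons.

2.83 Bohr magnetons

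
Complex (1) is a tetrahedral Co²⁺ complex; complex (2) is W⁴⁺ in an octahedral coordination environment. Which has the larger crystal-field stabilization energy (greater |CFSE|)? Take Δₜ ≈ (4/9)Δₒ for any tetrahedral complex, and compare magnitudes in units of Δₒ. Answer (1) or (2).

(1): Co sits in group 9; removing 2 electrons leaves Co²⁺ with 9 − 2 = 7 d electrons; Tetrahedral splitting is small, so the complex is high-spin; e⁴ t₂³, CFSE = -1.2Δₜ ≈ -0.53Δₒ.
(2): W sits in group 6; removing 4 electrons leaves W⁴⁺ with 6 − 4 = 2 d electrons; t₂g² eg⁰, CFSE = -0.8Δₒ.
So (2) has the larger |CFSE|.

(2)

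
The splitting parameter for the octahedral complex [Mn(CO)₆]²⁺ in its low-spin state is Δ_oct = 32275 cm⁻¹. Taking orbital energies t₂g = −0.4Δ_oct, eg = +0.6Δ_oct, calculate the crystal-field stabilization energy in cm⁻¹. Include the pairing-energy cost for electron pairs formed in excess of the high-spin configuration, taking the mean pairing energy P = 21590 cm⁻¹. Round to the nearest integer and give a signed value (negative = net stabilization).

CO is neutral, so the +2 overall charge sits on Mn: oxidation state +2.
Mn²⁺: group 7, so d-count = 7 − 2 = 5.
Configuration: t₂g⁵ eg⁰.
CFSE(orbital) = 5×(-0.4Δ_oct) + 0×(0.6Δ_oct) = -2.0Δ_oct; with Δ_oct = 32275 cm⁻¹ that is -64550 cm⁻¹.
High-spin d⁵ would be t₂g³ eg² with 0 pairs; low-spin has 2, so 2 excess pairs cost +2P = +43180 cm⁻¹.
Net CFSE = -64550 + 43180 = -21370 cm⁻¹.

-21370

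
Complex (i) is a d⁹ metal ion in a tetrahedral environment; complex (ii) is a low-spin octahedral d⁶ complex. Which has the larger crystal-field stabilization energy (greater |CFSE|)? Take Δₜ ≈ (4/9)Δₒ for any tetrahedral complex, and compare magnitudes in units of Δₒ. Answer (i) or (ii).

(ii)

(i): Tetrahedral splitting is small, so the complex is high-spin; e⁴ t₂⁵, CFSE = -0.4Δₜ ≈ -0.18Δₒ.
(ii): t2g^6 e_g^0, CFSE = -2.4Δₒ.
So (ii) has the larger |CFSE|.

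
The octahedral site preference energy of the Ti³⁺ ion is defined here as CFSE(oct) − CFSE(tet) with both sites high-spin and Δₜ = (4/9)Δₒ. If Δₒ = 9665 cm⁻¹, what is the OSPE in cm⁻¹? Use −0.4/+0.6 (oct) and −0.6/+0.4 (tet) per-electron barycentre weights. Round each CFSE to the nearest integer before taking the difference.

Ti is in group 4, so Ti³⁺ is d¹ (4 − 3 = 1).
Octahedral (high-spin): t₂g¹ eg⁰, CFSE = 1(−0.4) + 0(+0.6) = -0.4Δₒ = -0.4 × 9665 = -3866 cm⁻¹.
Tetrahedral: e¹ t₂⁰, CFSE = 1(−0.6) + 0(+0.4) = -0.6Δₜ = -0.6 × (4/9) × 9665 = -2577 cm⁻¹.
OSPE = -3866 − (-2577) = -1289 cm⁻¹.

-1289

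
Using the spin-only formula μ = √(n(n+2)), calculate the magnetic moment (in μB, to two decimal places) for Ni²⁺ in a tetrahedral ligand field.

Group 10 minus oxidation state +2 gives a d⁸ configuration for Ni²⁺.
Tetrahedral fields are weak (Δₜ ≈ 4/9 Δₒ), so electrons fill high-spin.
Configuration: e⁴ t₂⁴ → 2 unpaired electrons.
μ(spin-only) = √[2(2+2)] = √8 ≈ 2.83 μB.

2.83 μB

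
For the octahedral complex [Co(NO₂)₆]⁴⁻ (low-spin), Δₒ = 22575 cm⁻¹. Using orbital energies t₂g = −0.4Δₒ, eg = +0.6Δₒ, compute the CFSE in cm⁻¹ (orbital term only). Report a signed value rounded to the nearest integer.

-40635

Each NO₂⁻ contributes -1; 6 × (-1) = -6. With overall charge -4, Co is in the +2 oxidation state.
Group 9 minus oxidation state +2 gives a d⁷ configuration for Co²⁺.
Configuration: t₂g⁶ eg¹.
CFSE(orbital) = 6×(-0.4Δₒ) + 1×(0.6Δₒ) = -1.8Δₒ; with Δₒ = 22575 cm⁻¹ that is -40635 cm⁻¹.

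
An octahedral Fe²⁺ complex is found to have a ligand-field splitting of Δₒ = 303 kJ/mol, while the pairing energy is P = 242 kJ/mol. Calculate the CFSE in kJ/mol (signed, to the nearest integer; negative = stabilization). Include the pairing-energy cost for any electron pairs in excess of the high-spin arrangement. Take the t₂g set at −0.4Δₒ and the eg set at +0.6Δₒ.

-243

Group 8 minus oxidation state +2 gives a d⁶ configuration for Fe²⁺.
With Δₒ > P the complex is low-spin.
Configuration: t₂g⁶ eg⁰.
Orbital CFSE = -2.4Δₒ = -2.4 × 303 = -727 kJ/mol.
Excess pairs vs high-spin: 3 − 1 = 2; pairing cost = +484 kJ/mol.
Net CFSE = -727 + 484 = -243 kJ/mol.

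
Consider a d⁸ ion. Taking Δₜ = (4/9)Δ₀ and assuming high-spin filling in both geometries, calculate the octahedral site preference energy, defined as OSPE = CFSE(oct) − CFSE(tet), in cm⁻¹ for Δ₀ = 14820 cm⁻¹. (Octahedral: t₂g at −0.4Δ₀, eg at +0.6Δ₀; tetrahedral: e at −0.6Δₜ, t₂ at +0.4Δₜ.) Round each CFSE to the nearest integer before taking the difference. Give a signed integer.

In an octahedral site d⁸ (HS) is t₂g⁶ eg², giving CFSE(oct) = -1.2Δ₀ = -17784 cm⁻¹.
Tetrahedral: e⁴ t₂⁴, CFSE = 4(−0.6) + 4(+0.4) = -0.8Δₜ = -0.8 × (4/9) × 14820 = -5269 cm⁻¹.
Subtracting, OSPE = -17784 − (-5269) = -12515 cm⁻¹.

-12515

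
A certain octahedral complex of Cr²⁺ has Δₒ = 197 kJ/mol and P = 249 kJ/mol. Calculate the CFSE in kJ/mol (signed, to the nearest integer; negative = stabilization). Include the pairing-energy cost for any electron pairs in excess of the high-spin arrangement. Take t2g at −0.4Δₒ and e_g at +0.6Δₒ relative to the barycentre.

-118

Cr sits in group 6; removing 2 electrons leaves Cr²⁺ with 6 − 2 = 4 d electrons.
Δₒ < P, so pairing is avoided: the ground state is high-spin.
That gives t2g^3 e_g^1.
Orbital CFSE = -0.6Δₒ = -0.6 × 197 = -118 kJ/mol.
High-spin has no excess pairs, so no pairing correction applies.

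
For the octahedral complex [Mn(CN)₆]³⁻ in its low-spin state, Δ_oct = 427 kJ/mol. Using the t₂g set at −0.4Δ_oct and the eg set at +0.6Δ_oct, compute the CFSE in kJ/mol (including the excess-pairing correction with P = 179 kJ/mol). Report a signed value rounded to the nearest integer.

Each CN⁻ contributes -1; 6 × (-1) = -6. With overall charge -3, Mn is in the +3 oxidation state.
Group 7 minus oxidation state +3 gives a d⁴ configuration for Mn³⁺.
Electron filling gives t₂g⁴ eg⁰.
CFSE(orbital) = 4×(-0.4Δ_oct) + 0×(0.6Δ_oct) = -1.6Δ_oct; with Δ_oct = 427 kJ/mol that is -683 kJ/mol.
Relative to high-spin t₂g³ eg¹ (0 paired), the low-spin configuration has 1 additional pair, contributing +1 × 179 = +179 kJ/mol.
Net CFSE = -683 + 179 = -504 kJ/mol.

-504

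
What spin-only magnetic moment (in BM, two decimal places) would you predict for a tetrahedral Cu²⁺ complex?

1.73 BM

Cu is in group 11, so Cu²⁺ is d⁹ (11 − 2 = 9).
With tetrahedral geometry the complex is necessarily high-spin.
Configuration: e^4 t2^5 → 1 unpaired electron.
μ(spin-only) = √[1(1+2)] = √3 ≈ 1.73 BM.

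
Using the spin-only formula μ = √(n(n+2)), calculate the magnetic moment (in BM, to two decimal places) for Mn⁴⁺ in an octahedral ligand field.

3.87 BM

Mn⁴⁺: group 7, so d-count = 7 − 4 = 3.
Configuration: t₂g³ eg⁰ → 3 unpaired electrons.
μ(spin-only) = √[3(3+2)] = √15 ≈ 3.87 BM.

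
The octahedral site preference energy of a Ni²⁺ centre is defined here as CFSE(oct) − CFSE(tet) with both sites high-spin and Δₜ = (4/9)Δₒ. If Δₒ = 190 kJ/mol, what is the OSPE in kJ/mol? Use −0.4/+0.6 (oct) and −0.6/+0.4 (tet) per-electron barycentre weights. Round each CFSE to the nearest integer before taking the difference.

-160

Group 10 minus oxidation state +2 gives a d⁸ configuration for Ni²⁺.
Octahedral high-spin t2g^6 e_g^2: CFSE = -1.2 × 190 = -228 kJ/mol.
In a tetrahedral site the filling is e^4 t2^4: CFSE(tet) = -0.8Δₜ = -0.8 × (4/9)(190) = -68 kJ/mol.
Subtracting, OSPE = -228 − (-68) = -160 kJ/mol.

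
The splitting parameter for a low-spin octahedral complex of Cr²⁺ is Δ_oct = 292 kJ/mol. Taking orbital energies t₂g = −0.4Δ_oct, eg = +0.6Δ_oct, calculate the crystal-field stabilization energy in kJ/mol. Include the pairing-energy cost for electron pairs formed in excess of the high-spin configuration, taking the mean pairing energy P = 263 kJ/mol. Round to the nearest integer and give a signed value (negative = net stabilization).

-204

Cr is in group 6, so Cr²⁺ is d⁴ (6 − 2 = 4).
The d⁴ electrons fill as t₂g⁴ eg⁰.
Orbital CFSE = 4(-0.4) + 0(0.6) = -1.6Δ_oct = -1.6 × 292 = -467 kJ/mol.
High-spin d⁴ would be t₂g³ eg¹ with 0 pairs; low-spin has 1, so 1 excess pair costs +1P = +263 kJ/mol.
Overall CFSE = -467 + 263 = -204 kJ/mol.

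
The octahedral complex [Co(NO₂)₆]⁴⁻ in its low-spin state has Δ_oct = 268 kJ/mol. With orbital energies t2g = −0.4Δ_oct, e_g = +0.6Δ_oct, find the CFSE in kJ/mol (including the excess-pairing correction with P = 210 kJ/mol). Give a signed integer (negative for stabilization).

-272

Each NO₂⁻ contributes -1; 6 × (-1) = -6. With overall charge -4, Co is in the +2 oxidation state.
Co is in group 9, so Co²⁺ is d⁷ (9 − 2 = 7).
The d⁷ electrons fill as t2g^6 e_g^1.
Orbital CFSE = 6(-0.4) + 1(0.6) = -1.8Δ_oct = -1.8 × 268 = -482 kJ/mol.
Pairing penalty: 3 pairs vs 2 in the high-spin reference → 1 extra × P = 210 kJ/mol.
Combining: -482 + 210 = -272 kJ/mol.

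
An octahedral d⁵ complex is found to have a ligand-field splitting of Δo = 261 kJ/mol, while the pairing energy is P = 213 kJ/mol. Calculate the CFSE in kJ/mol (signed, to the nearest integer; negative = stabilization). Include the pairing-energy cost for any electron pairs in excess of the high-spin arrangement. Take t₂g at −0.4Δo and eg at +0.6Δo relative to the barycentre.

-96

Δo > P, so pairing is preferred: the ground state is low-spin.
That gives t₂g⁵ eg⁰.
Orbital CFSE = -2.0Δo = -2.0 × 261 = -522 kJ/mol.
Excess pairs vs high-spin: 2 − 0 = 2; pairing cost = +426 kJ/mol.
Net CFSE = -522 + 426 = -96 kJ/mol.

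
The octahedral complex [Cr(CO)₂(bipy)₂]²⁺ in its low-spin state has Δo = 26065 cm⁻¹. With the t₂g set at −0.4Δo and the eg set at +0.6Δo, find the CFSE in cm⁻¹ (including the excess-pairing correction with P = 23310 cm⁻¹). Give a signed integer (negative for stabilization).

Ligand charges: 2×(+0) from CO and 2×(+0) from bipy sum to +0; with overall charge +2, Cr is +2.
Cr sits in group 6; removing 2 electrons leaves Cr²⁺ with 6 − 2 = 4 d electrons.
Configuration: t₂g⁴ eg⁰.
The orbital stabilization is -1.6Δo = -1.6 × 26065 = -41704 cm⁻¹.
High-spin d⁴ would be t₂g³ eg¹ with 0 pairs; low-spin has 1, so 1 excess pair costs +1P = +23310 cm⁻¹.
Net CFSE = -41704 + 23310 = -18394 cm⁻¹.

-18394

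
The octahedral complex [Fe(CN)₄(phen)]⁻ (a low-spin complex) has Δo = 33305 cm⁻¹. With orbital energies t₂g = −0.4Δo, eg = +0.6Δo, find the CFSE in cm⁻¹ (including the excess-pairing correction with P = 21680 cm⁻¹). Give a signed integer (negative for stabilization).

Ligand charges: 4×(-1) from CN⁻ and 1×(+0) from phen sum to -4; with overall charge -1, Fe is +3.
Fe is in group 8, so Fe³⁺ is d⁵ (8 − 3 = 5).
The d⁵ electrons fill as t₂g⁵ eg⁰.
CFSE(orbital) = 5×(-0.4Δo) + 0×(0.6Δo) = -2.0Δo; with Δo = 33305 cm⁻¹ that is -66610 cm⁻¹.
High-spin d⁵ would be t₂g³ eg² with 0 pairs; low-spin has 2, so 2 excess pairs cost +2P = +43360 cm⁻¹.
Net CFSE = -66610 + 43360 = -23250 cm⁻¹.

-23250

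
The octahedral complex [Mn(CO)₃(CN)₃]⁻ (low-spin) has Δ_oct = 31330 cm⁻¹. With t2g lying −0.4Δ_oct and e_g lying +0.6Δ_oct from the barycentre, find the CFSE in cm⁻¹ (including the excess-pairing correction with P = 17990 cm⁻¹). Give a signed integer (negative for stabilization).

Ligand charges: 3×(+0) from CO and 3×(-1) from CN⁻ sum to -3; with overall charge -1, Mn is +2.
Group 7 minus oxidation state +2 gives a d⁵ configuration for Mn²⁺.
The d⁵ electrons fill as t2g^5 e_g^0.
CFSE(orbital) = 5×(-0.4Δ_oct) + 0×(0.6Δ_oct) = -2.0Δ_oct; with Δ_oct = 31330 cm⁻¹ that is -62660 cm⁻¹.
High-spin d⁵ would be t2g^3 e_g^2 with 0 pairs; low-spin has 2, so 2 excess pairs cost +2P = +35980 cm⁻¹.
Net CFSE = -62660 + 35980 = -26680 cm⁻¹.

-26680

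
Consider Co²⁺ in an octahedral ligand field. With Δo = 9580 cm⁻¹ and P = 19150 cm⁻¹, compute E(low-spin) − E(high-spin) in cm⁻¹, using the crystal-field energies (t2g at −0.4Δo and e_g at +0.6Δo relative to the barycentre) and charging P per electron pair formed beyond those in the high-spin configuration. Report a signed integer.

9570

Co is in group 9, so Co²⁺ is d⁷ (9 − 2 = 7).
High-spin d⁷ fills as t2g^5 e_g^2 with CFSE 5(−0.4) + 2(+0.6) = -0.8Δo = -7664 cm⁻¹.
Low-spin: t2g^6 e_g^1, orbital CFSE = -1.8Δo = -17244 cm⁻¹; plus 1 excess pair × P = +19150 cm⁻¹; total 1906 cm⁻¹.
The difference is 1906 − (-7664) = 9570 cm⁻¹, so high-spin lies lower.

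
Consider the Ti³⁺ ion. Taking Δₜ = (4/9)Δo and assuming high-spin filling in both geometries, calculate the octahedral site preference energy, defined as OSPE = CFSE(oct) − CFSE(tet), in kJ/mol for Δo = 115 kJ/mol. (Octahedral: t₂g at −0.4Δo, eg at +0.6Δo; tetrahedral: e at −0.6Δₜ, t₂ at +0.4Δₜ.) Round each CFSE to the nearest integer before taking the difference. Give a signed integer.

Ti sits in group 4; removing 3 electrons leaves Ti³⁺ with 4 − 3 = 1 d electrons.
Octahedral high-spin t2g^1 e_g^0: CFSE = -0.4 × 115 = -46 kJ/mol.
Tetrahedral e^1 t2^0 gives -0.6Δₜ = -0.6 × (4/9) × 115 = -31 kJ/mol.
OSPE = CFSE(oct) − CFSE(tet) = -46 − (-31) = -15 kJ/mol.

-15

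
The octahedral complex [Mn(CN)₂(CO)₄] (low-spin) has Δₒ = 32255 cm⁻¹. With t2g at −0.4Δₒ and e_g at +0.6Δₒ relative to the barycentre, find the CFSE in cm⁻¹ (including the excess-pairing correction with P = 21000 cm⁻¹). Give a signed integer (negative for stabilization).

-22510

Ligand charges: 2×(-1) from CN⁻ and 4×(+0) from CO sum to -2; with overall charge +0, Mn is +2.
Mn is in group 7, so Mn²⁺ is d⁵ (7 − 2 = 5).
Configuration: t2g^5 e_g^0.
Orbital CFSE = 5(-0.4) + 0(0.6) = -2.0Δₒ = -2.0 × 32255 = -64510 cm⁻¹.
High-spin d⁵ would be t2g^3 e_g^2 with 0 pairs; low-spin has 2, so 2 excess pairs cost +2P = +42000 cm⁻¹.
Overall CFSE = -64510 + 42000 = -22510 cm⁻¹.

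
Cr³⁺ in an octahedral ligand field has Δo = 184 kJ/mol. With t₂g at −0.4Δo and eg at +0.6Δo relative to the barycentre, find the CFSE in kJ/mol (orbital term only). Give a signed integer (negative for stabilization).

Group 6 minus oxidation state +3 gives a d³ configuration for Cr³⁺.
The d³ electrons fill as t₂g³ eg⁰.
CFSE(orbital) = 3×(-0.4Δo) + 0×(0.6Δo) = -1.2Δo; with Δo = 184 kJ/mol that is -221 kJ/mol.

-221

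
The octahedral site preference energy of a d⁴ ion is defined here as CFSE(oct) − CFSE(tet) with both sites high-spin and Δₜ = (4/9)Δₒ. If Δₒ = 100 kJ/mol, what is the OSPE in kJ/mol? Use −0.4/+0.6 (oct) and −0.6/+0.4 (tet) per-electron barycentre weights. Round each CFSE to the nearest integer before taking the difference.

Octahedral (high-spin): t₂g³ eg¹, CFSE = 3(−0.4) + 1(+0.6) = -0.6Δₒ = -0.6 × 100 = -60 kJ/mol.
Tetrahedral e² t₂² gives -0.4Δₜ = -0.4 × (4/9) × 100 = -18 kJ/mol.
Subtracting, OSPE = -60 − (-18) = -42 kJ/mol.

-42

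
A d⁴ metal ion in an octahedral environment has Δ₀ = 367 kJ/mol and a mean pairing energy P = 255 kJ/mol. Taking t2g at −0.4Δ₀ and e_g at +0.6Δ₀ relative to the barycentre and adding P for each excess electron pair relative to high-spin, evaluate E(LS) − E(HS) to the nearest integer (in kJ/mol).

-112

High-spin: t2g^3 e_g^1, CFSE = -0.6Δ₀ = -220 kJ/mol.
For low-spin the configuration is t2g^4 e_g^0: orbital energy -1.6 × 367 = -587 kJ/mol, and 1 additional pair relative to high-spin adds 255 kJ/mol, giving -332 kJ/mol.
E(LS) − E(HS) = -332 − (-220) = -112 kJ/mol.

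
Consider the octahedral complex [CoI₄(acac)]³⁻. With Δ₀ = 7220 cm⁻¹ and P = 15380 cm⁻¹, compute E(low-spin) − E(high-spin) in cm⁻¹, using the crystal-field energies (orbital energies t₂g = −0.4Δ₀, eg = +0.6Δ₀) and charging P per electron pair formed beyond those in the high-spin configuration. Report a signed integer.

8160

Ligand charges: 4×(-1) from I⁻ and 1×(-1) from acac⁻ sum to -5; with overall charge -3, Co is +2.
Co is in group 9, so Co²⁺ is d⁷ (9 − 2 = 7).
High-spin: t₂g⁵ eg², CFSE = -0.8Δ₀ = -5776 cm⁻¹.
For low-spin the configuration is t₂g⁶ eg¹: orbital energy -1.8 × 7220 = -12996 cm⁻¹, and 1 additional pair relative to high-spin adds 15380 cm⁻¹, giving 2384 cm⁻¹.
E(LS) − E(HS) = 2384 − (-5776) = 8160 cm⁻¹.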